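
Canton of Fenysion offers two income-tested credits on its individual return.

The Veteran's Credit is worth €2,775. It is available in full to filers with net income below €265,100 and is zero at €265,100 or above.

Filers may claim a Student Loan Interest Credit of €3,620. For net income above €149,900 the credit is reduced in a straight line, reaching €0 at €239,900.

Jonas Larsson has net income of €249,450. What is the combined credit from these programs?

Veteran's Credit: €249,450 is below the €265,100 cutoff, so the full €2,775 applies.
Student Loan Interest Credit: €249,450 is at or above €239,900, so the credit is €0.
Total: €2,775 + €0 = €2,775.

€2,775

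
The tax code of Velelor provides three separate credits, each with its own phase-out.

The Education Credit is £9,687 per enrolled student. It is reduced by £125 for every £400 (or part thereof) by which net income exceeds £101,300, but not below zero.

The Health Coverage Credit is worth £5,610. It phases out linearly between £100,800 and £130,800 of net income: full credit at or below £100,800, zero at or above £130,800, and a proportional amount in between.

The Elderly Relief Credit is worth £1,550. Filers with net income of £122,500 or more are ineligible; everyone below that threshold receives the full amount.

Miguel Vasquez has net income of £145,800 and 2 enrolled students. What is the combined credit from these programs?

£5,374

Education Credit: base = 2 × £9,687 = £19,374. income exceeds £101,300 by £44,500, which is 112 full-or-partial £400 increments; reduction = 112 × £125 = £14,000, leaving £5,374.
Health Coverage Credit: £145,800 is at or above £130,800, so the credit is £0.
Elderly Relief Credit: £145,800 meets or exceeds the £122,500 cutoff, so the credit is £0.
Total: £5,374 + £0 + £0 = £5,374.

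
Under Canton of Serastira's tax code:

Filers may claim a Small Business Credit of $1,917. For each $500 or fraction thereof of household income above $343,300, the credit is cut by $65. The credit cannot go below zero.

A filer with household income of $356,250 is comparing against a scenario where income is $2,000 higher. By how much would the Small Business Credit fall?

At $356,250 — income exceeds $343,300 by $12,950, which is 26 full-or-partial $500 increments; reduction = 26 × $65 = $1,690, leaving $227.
At $358,250 — income exceeds $343,300 by $14,950 → 30 increments × $65 = $1,950 ≥ base, so the credit is $0.
Lost: $227 − $0 = $227.

$227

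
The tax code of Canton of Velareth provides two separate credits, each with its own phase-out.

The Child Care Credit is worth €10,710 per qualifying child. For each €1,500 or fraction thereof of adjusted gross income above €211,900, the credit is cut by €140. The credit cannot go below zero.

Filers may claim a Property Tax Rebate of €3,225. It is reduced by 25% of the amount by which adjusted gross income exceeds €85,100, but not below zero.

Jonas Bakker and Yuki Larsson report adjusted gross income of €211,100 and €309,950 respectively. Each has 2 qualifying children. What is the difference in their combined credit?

€9,240

Jonas (€211,100): Child Care Credit: base = 2 × €10,710 = €21,420. €211,100 is at or below the €211,900 threshold, so the full €21,420 applies. Property Tax Rebate: 25% of the €126,000 excess over €85,100 is €31,500 ≥ base, so the credit is €0. total €21,420 + €0 = €21,420
Yuki (€309,950): Child Care Credit: base = 2 × €10,710 = €21,420. income exceeds €211,900 by €98,050, which is 66 full-or-partial €1,500 increments; reduction = 66 × €140 = €9,240, leaving €12,180. Property Tax Rebate: 25% of the €224,850 excess over €85,100 is €56,212.50 ≥ base, so the credit is €0. total €12,180 + €0 = €12,180
Difference: |€21,420 − €12,180| = €9,240.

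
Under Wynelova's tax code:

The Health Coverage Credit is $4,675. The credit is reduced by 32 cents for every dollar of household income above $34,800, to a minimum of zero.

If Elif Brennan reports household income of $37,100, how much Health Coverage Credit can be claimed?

$3,939

Health Coverage Credit: 32% of the $2,300 excess over $34,800 is $736; credit = $4,675 − $736 = $3,939.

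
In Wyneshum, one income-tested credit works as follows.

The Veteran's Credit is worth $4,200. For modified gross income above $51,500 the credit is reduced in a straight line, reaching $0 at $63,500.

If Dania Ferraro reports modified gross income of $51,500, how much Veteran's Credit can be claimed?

Veteran's Credit: $51,500 is at or below the $51,500 threshold, so the full $4,200 applies.

$4,200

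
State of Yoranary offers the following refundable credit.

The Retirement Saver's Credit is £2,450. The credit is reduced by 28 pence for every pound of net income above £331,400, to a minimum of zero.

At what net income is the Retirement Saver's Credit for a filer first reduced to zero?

£340,150

The credit falls by 28% of each pound above £331,400, so it reaches zero when the excess is £2,450 / 28% = £8,750: income = £331,400 + £8,750 = £340,150.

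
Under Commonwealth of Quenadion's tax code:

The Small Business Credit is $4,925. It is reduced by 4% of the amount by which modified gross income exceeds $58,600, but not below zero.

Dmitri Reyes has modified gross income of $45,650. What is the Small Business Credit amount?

Small Business Credit: $45,650 is at or below the $58,600 threshold, so the full $4,925 applies.

$4,925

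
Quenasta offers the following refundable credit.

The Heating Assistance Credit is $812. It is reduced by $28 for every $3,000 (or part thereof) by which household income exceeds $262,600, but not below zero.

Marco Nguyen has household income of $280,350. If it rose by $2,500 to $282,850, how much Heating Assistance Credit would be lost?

At $280,350 — income exceeds $262,600 by $17,750, which is 6 full-or-partial $3,000 increments; reduction = 6 × $28 = $168, leaving $644.
At $282,850 — income exceeds $262,600 by $20,250, which is 7 full-or-partial $3,000 increments; reduction = 7 × $28 = $196, leaving $616.
Lost: $644 − $616 = $28.

$28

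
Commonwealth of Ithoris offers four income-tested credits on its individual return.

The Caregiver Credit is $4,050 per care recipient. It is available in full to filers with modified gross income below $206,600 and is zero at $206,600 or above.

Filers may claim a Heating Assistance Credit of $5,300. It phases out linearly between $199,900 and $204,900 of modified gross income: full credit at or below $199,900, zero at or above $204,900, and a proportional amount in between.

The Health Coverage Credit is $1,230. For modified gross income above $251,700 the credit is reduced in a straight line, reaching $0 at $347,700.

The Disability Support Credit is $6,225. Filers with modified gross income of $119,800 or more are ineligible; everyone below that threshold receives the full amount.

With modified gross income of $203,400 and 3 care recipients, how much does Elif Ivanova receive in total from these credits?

Caregiver Credit: base = 3 × $4,050 = $12,150. $203,400 is below the $206,600 cutoff, so the full $12,150 applies.
Heating Assistance Credit: $203,400 is $3,500 into a $5,000 phase-out range, leaving 1,500/5,000 of the credit: $5,300 × 1,500/5,000 = $1,590.
Health Coverage Credit: $203,400 is at or below the $251,700 threshold, so the full $1,230 applies.
Disability Support Credit: $203,400 meets or exceeds the $119,800 cutoff, so the credit is $0.
Total: $12,150 + $1,590 + $1,230 + $0 = $14,970.

$14,970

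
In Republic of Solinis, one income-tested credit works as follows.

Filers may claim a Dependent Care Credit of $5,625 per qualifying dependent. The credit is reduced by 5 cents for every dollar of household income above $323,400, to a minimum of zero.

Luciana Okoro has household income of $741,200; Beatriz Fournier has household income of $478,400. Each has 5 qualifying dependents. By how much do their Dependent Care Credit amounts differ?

Luciana ($741,200): Dependent Care Credit: base = 5 × $5,625 = $28,125. 5% of the $417,800 excess over $323,400 is $20,890; credit = $28,125 − $20,890 = $7,235.
Beatriz ($478,400): Dependent Care Credit: base = 5 × $5,625 = $28,125. 5% of the $155,000 excess over $323,400 is $7,750; credit = $28,125 − $7,750 = $20,375.
Difference: |$7,235 − $20,375| = $13,140.

$13,140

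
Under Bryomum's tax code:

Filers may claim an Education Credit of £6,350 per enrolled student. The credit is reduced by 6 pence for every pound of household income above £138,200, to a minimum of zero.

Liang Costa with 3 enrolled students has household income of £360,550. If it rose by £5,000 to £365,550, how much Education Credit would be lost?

£300

At £360,550 — base = 3 × £6,350 = £19,050. 6% of the £222,350 excess over £138,200 is £13,341; credit = £19,050 − £13,341 = £5,709.
At £365,550 — base = 3 × £6,350 = £19,050. 6% of the £227,350 excess over £138,200 is £13,641; credit = £19,050 − £13,641 = £5,409.
Lost: £5,709 − £5,409 = £300.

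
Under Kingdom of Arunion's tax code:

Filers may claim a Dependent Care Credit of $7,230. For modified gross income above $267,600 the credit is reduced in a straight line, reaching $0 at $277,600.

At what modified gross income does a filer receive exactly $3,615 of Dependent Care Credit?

$3,615 is 3,615/7,230 of the full $7,230, so 3,615/7,230 of the $10,000 range has been used: income = $267,600 + $10,000 × 3,615/7,230 = $272,600.

$272,600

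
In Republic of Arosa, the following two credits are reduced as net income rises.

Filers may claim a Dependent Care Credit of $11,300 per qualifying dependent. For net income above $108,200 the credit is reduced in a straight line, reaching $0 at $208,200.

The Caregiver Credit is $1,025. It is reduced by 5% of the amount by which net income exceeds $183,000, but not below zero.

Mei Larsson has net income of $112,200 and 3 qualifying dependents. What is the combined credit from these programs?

Dependent Care Credit: base = 3 × $11,300 = $33,900. $112,200 is $4,000 into a $100,000 phase-out range, leaving 96,000/100,000 of the credit: $33,900 × 96,000/100,000 = $32,544.
Caregiver Credit: $112,200 is at or below the $183,000 threshold, so the full $1,025 applies.
Total: $32,544 + $1,025 = $33,569.

$33,569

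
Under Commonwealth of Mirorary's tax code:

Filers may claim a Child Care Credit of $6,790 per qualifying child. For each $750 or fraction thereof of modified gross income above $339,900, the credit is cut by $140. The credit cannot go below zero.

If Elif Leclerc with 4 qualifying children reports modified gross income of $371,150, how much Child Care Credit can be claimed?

Child Care Credit: base = 4 × $6,790 = $27,160. income exceeds $339,900 by $31,250, which is 42 full-or-partial $750 increments; reduction = 42 × $140 = $5,880, leaving $21,280.

$21,280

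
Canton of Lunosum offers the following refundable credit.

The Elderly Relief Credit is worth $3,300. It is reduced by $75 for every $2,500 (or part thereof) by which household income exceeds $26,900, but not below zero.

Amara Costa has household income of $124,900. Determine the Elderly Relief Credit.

$300

Elderly Relief Credit: income exceeds $26,900 by $98,000, which is 40 full-or-partial $2,500 increments; reduction = 40 × $75 = $3,000, leaving $300.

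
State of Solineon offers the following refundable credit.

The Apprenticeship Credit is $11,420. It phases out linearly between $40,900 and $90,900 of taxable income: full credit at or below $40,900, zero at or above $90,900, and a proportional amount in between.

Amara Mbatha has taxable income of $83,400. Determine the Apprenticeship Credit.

Apprenticeship Credit: $83,400 is $42,500 into a $50,000 phase-out range, leaving 7,500/50,000 of the credit: $11,420 × 7,500/50,000 = $1,713.

$1,713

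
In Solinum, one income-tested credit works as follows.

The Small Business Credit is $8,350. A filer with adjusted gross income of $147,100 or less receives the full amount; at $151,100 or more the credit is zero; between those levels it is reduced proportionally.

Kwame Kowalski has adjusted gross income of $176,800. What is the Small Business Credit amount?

$0

Small Business Credit: $176,800 is at or above $151,100, so the credit is $0.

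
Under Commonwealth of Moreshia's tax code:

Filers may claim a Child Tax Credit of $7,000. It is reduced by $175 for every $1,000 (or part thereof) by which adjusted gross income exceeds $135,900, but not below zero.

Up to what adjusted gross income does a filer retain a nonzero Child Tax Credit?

After 39 increments the reduction is 39 × $175 = $6,825, leaving $175; one more increment wipes it out. Increment 39 ends at excess 39 × $1,000 = $39,000, so the highest qualifying income is $135,900 + $39,000 = $174,900.

$174,900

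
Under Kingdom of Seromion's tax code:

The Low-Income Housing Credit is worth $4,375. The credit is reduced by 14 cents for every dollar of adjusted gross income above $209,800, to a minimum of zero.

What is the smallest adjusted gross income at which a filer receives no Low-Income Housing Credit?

$241,050

The credit falls by 14% of each dollar above $209,800, so it reaches zero when the excess is $4,375 / 14% = $31,250: income = $209,800 + $31,250 = $241,050.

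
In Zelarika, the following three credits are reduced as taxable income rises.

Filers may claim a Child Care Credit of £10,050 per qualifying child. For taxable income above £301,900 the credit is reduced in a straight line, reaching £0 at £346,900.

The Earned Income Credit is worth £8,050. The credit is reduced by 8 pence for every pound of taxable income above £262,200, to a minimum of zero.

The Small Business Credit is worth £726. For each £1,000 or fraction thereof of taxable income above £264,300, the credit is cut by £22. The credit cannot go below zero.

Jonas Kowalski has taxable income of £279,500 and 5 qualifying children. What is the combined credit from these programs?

Child Care Credit: base = 5 × £10,050 = £50,250. £279,500 is at or below the £301,900 threshold, so the full £50,250 applies.
Earned Income Credit: 8% of the £17,300 excess over £262,200 is £1,384; credit = £8,050 − £1,384 = £6,666.
Small Business Credit: income exceeds £264,300 by £15,200, which is 16 full-or-partial £1,000 increments; reduction = 16 × £22 = £352, leaving £374.
Total: £50,250 + £6,666 + £374 = £57,290.

£57,290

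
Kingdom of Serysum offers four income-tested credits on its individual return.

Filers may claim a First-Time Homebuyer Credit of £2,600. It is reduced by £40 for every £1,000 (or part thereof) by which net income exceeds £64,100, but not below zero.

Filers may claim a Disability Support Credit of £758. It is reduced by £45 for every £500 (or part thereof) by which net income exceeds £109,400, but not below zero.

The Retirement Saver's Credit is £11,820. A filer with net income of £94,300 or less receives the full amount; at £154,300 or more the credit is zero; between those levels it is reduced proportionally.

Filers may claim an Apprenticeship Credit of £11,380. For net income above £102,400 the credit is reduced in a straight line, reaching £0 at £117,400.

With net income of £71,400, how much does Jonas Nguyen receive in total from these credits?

First-Time Homebuyer Credit: income exceeds £64,100 by £7,300, which is 8 full-or-partial £1,000 increments; reduction = 8 × £40 = £320, leaving £2,280.
Disability Support Credit: £71,400 is at or below the £109,400 threshold, so the full £758 applies.
Retirement Saver's Credit: £71,400 is at or below the £94,300 threshold, so the full £11,820 applies.
Apprenticeship Credit: £71,400 is at or below the £102,400 threshold, so the full £11,380 applies.
Total: £2,280 + £758 + £11,820 + £11,380 = £26,238.

£26,238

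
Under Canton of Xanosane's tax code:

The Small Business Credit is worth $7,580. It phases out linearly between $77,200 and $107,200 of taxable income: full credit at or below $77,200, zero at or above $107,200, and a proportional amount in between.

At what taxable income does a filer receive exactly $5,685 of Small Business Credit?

$84,700

$5,685 is 5,685/7,580 of the full $7,580, so 1,895/7,580 of the $30,000 range has been used: income = $77,200 + $30,000 × 1,895/7,580 = $84,700.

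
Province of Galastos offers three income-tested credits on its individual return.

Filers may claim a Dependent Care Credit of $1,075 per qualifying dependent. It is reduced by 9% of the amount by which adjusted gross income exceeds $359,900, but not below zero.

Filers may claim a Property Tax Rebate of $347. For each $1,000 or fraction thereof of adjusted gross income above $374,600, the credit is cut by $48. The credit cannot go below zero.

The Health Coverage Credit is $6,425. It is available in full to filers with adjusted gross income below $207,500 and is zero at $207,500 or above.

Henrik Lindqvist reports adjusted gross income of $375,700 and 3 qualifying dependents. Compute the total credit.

Dependent Care Credit: base = 3 × $1,075 = $3,225. 9% of the $15,800 excess over $359,900 is $1,422; credit = $3,225 − $1,422 = $1,803.
Property Tax Rebate: income exceeds $374,600 by $1,100, which is 2 full-or-partial $1,000 increments; reduction = 2 × $48 = $96, leaving $251.
Health Coverage Credit: $375,700 meets or exceeds the $207,500 cutoff, so the credit is $0.
Total: $1,803 + $251 + $0 = $2,054.

$2,054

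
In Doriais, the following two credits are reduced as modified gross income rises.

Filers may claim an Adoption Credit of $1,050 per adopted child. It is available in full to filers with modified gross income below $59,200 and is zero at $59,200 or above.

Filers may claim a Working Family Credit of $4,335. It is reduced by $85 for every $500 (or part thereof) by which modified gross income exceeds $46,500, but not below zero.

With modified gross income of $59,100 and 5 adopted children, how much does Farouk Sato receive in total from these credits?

$7,375

Adoption Credit: base = 5 × $1,050 = $5,250. $59,100 is below the $59,200 cutoff, so the full $5,250 applies.
Working Family Credit: income exceeds $46,500 by $12,600, which is 26 full-or-partial $500 increments; reduction = 26 × $85 = $2,210, leaving $2,125.
Total: $5,250 + $2,125 = $7,375.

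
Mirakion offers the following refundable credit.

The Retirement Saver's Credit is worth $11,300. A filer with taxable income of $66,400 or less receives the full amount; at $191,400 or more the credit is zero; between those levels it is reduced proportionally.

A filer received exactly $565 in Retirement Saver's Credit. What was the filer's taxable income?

$185,150

$565 is 565/11,300 of the full $11,300, so 10,735/11,300 of the $125,000 range has been used: income = $66,400 + $125,000 × 10,735/11,300 = $185,150.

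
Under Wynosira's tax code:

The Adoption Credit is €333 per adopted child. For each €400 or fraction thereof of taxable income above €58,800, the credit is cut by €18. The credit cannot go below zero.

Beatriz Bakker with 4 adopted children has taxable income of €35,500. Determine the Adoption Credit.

Adoption Credit: base = 4 × €333 = €1,332. €35,500 is at or below the €58,800 threshold, so the full €1,332 applies.

€1,332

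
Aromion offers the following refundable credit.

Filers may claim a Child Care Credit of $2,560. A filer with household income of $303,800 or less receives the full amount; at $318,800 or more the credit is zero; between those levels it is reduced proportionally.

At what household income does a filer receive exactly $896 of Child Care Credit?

$896 is 896/2,560 of the full $2,560, so 1,664/2,560 of the $15,000 range has been used: income = $303,800 + $15,000 × 1,664/2,560 = $313,550.

$313,550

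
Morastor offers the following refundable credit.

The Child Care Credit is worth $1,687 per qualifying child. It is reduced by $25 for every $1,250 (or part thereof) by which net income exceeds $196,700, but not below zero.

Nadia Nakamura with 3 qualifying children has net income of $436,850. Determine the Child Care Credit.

Child Care Credit: base = 3 × $1,687 = $5,061. income exceeds $196,700 by $240,150, which is 193 full-or-partial $1,250 increments; reduction = 193 × $25 = $4,825, leaving $236.

$236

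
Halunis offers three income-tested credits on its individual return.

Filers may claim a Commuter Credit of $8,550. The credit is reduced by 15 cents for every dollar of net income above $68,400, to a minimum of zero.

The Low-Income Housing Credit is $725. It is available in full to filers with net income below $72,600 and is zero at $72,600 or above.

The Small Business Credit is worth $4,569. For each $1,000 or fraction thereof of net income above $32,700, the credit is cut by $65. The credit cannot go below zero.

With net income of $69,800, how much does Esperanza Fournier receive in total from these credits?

Commuter Credit: 15% of the $1,400 excess over $68,400 is $210; credit = $8,550 − $210 = $8,340.
Low-Income Housing Credit: $69,800 is below the $72,600 cutoff, so the full $725 applies.
Small Business Credit: income exceeds $32,700 by $37,100, which is 38 full-or-partial $1,000 increments; reduction = 38 × $65 = $2,470, leaving $2,099.
Total: $8,340 + $725 + $2,099 = $11,164.

$11,164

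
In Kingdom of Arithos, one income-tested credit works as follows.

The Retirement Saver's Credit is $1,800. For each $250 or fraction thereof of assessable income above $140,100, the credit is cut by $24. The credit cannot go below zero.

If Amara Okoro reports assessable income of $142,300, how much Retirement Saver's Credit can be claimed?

Retirement Saver's Credit: income exceeds $140,100 by $2,200, which is 9 full-or-partial $250 increments; reduction = 9 × $24 = $216, leaving $1,584.

$1,584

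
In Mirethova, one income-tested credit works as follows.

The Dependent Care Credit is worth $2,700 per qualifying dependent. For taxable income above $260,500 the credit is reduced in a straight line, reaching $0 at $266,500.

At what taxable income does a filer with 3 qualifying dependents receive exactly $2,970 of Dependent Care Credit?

$264,300

Full credit = 3 × $2,700 = $8,100.
$2,970 is 2,970/8,100 of the full $8,100, so 5,130/8,100 of the $6,000 range has been used: income = $260,500 + $6,000 × 5,130/8,100 = $264,300.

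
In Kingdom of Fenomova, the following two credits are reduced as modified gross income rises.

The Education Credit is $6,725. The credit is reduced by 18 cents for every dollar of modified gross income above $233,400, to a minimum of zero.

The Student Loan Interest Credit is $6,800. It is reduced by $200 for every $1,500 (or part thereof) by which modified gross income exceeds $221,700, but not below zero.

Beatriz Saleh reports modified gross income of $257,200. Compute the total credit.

Education Credit: 18% of the $23,800 excess over $233,400 is $4,284; credit = $6,725 − $4,284 = $2,441.
Student Loan Interest Credit: income exceeds $221,700 by $35,500, which is 24 full-or-partial $1,500 increments; reduction = 24 × $200 = $4,800, leaving $2,000.
Total: $2,441 + $2,000 = $4,441.

$4,441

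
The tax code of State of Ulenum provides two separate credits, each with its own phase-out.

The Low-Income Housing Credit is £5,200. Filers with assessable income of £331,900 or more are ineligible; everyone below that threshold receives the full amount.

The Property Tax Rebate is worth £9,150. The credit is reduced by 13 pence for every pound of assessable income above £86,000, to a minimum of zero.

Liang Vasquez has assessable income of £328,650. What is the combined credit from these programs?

£5,200

Low-Income Housing Credit: £328,650 is below the £331,900 cutoff, so the full £5,200 applies.
Property Tax Rebate: 13% of the £242,650 excess over £86,000 is £31,544.50 ≥ base, so the credit is £0.
Total: £5,200 + £0 = £5,200.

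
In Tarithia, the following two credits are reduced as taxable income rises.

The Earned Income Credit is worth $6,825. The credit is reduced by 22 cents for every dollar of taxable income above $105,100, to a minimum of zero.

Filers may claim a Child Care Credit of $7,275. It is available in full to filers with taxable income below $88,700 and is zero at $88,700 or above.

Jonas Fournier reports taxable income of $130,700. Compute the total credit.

$1,193

Earned Income Credit: 22% of the $25,600 excess over $105,100 is $5,632; credit = $6,825 − $5,632 = $1,193.
Child Care Credit: $130,700 meets or exceeds the $88,700 cutoff, so the credit is $0.
Total: $1,193 + $0 = $1,193.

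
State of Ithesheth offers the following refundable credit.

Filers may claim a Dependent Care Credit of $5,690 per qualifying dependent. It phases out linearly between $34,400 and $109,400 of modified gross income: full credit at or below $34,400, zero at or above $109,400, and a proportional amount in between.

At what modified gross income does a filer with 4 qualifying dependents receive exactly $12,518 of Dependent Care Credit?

Full credit = 4 × $5,690 = $22,760.
$12,518 is 12,518/22,760 of the full $22,760, so 10,242/22,760 of the $75,000 range has been used: income = $34,400 + $75,000 × 10,242/22,760 = $68,150.

$68,150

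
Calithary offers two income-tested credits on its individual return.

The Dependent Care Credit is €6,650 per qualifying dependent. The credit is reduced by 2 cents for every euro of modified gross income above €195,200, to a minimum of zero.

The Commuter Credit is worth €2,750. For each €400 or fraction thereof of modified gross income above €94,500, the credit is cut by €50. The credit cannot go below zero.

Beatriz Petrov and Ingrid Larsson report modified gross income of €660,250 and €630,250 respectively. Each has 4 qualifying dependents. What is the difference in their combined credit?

Beatriz (€660,250): Dependent Care Credit: base = 4 × €6,650 = €26,600. 2% of the €465,050 excess over €195,200 is €9,301; credit = €26,600 − €9,301 = €17,299. Commuter Credit: income exceeds €94,500 by €565,750 → 1415 increments × €50 = €70,750 ≥ base, so the credit is €0. total €17,299 + €0 = €17,299
Ingrid (€630,250): Dependent Care Credit: base = 4 × €6,650 = €26,600. 2% of the €435,050 excess over €195,200 is €8,701; credit = €26,600 − €8,701 = €17,899. Commuter Credit: income exceeds €94,500 by €535,750 → 1340 increments × €50 = €67,000 ≥ base, so the credit is €0. total €17,899 + €0 = €17,899
Difference: |€17,299 − €17,899| = €600.

€600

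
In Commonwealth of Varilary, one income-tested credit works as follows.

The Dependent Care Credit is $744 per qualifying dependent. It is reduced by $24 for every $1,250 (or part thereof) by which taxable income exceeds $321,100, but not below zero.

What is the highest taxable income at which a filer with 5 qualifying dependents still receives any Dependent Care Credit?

Full credit = 5 × $744 = $3,720.
After 154 increments the reduction is 154 × $24 = $3,696, leaving $24; one more increment wipes it out. Increment 154 ends at excess 154 × $1,250 = $192,500, so the highest qualifying income is $321,100 + $192,500 = $513,600.

$513,600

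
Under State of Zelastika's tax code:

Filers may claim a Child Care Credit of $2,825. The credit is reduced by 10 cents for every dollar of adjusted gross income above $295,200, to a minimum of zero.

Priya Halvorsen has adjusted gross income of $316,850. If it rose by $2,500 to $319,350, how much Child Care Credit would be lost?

$250

At $316,850 — 10% of the $21,650 excess over $295,200 is $2,165; credit = $2,825 − $2,165 = $660.
At $319,350 — 10% of the $24,150 excess over $295,200 is $2,415; credit = $2,825 − $2,415 = $410.
Lost: $660 − $410 = $250.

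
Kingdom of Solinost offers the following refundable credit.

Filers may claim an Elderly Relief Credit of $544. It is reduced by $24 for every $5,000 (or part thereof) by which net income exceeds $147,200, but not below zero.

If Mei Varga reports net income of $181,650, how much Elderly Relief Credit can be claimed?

Elderly Relief Credit: income exceeds $147,200 by $34,450, which is 7 full-or-partial $5,000 increments; reduction = 7 × $24 = $168, leaving $376.

$376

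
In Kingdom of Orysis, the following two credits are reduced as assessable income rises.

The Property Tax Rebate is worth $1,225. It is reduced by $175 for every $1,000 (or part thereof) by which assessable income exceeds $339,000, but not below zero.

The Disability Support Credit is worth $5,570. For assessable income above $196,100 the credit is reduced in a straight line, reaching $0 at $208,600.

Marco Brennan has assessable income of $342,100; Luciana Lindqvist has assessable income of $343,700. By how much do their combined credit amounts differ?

$175

Marco ($342,100): Property Tax Rebate: income exceeds $339,000 by $3,100, which is 4 full-or-partial $1,000 increments; reduction = 4 × $175 = $700, leaving $525. Disability Support Credit: $342,100 is at or above $208,600, so the credit is $0. total $525 + $0 = $525
Luciana ($343,700): Property Tax Rebate: income exceeds $339,000 by $4,700, which is 5 full-or-partial $1,000 increments; reduction = 5 × $175 = $875, leaving $350. Disability Support Credit: $343,700 is at or above $208,600, so the credit is $0. total $350 + $0 = $350
Difference: |$525 − $350| = $175.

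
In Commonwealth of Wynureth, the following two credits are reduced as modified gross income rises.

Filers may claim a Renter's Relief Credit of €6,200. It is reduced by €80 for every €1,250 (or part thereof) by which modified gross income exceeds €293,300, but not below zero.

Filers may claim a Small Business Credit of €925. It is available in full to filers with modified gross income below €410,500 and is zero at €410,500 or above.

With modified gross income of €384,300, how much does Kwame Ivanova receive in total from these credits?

Renter's Relief Credit: income exceeds €293,300 by €91,000, which is 73 full-or-partial €1,250 increments; reduction = 73 × €80 = €5,840, leaving €360.
Small Business Credit: €384,300 is below the €410,500 cutoff, so the full €925 applies.
Total: €360 + €925 = €1,285.

€1,285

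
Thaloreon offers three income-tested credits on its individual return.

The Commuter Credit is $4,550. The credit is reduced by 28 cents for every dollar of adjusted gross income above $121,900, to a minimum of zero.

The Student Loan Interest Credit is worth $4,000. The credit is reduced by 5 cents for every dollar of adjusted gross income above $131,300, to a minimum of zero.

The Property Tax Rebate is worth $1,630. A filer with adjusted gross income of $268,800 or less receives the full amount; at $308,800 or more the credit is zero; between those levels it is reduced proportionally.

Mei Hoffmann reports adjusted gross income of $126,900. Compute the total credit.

$8,780

Commuter Credit: 28% of the $5,000 excess over $121,900 is $1,400; credit = $4,550 − $1,400 = $3,150.
Student Loan Interest Credit: $126,900 is at or below the $131,300 threshold, so the full $4,000 applies.
Property Tax Rebate: $126,900 is at or below the $268,800 threshold, so the full $1,630 applies.
Total: $3,150 + $4,000 + $1,630 = $8,780.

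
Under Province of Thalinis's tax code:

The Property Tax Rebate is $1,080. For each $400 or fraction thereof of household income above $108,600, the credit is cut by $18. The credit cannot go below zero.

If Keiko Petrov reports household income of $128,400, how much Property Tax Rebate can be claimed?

Property Tax Rebate: income exceeds $108,600 by $19,800, which is 50 full-or-partial $400 increments; reduction = 50 × $18 = $900, leaving $180.

$180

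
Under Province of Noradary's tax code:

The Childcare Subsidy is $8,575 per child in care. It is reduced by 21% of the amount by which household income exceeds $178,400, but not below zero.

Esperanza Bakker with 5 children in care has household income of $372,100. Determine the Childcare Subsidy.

Childcare Subsidy: base = 5 × $8,575 = $42,875. 21% of the $193,700 excess over $178,400 is $40,677; credit = $42,875 − $40,677 = $2,198.

$2,198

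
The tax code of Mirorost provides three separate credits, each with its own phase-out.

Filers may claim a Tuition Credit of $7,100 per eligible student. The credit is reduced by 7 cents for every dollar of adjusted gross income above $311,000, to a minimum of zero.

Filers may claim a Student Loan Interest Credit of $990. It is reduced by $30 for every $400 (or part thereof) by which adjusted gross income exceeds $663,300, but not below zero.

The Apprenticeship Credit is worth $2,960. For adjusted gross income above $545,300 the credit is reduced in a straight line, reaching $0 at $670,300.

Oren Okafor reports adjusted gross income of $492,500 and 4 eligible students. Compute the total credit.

Tuition Credit: base = 4 × $7,100 = $28,400. 7% of the $181,500 excess over $311,000 is $12,705; credit = $28,400 − $12,705 = $15,695.
Student Loan Interest Credit: $492,500 is at or below the $663,300 threshold, so the full $990 applies.
Apprenticeship Credit: $492,500 is at or below the $545,300 threshold, so the full $2,960 applies.
Total: $15,695 + $990 + $2,960 = $19,645.

$19,645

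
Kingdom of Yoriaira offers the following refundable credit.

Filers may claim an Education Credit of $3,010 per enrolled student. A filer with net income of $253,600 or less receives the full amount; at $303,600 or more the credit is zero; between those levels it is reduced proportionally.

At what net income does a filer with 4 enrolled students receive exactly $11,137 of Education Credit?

$257,350

Full credit = 4 × $3,010 = $12,040.
$11,137 is 11,137/12,040 of the full $12,040, so 903/12,040 of the $50,000 range has been used: income = $253,600 + $50,000 × 903/12,040 = $257,350.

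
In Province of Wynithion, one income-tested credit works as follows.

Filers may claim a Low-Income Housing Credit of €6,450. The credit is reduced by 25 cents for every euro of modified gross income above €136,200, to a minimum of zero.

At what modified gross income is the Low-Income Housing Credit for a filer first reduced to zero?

The credit falls by 25% of each euro above €136,200, so it reaches zero when the excess is €6,450 / 25% = €25,800: income = €136,200 + €25,800 = €162,000.

€162,000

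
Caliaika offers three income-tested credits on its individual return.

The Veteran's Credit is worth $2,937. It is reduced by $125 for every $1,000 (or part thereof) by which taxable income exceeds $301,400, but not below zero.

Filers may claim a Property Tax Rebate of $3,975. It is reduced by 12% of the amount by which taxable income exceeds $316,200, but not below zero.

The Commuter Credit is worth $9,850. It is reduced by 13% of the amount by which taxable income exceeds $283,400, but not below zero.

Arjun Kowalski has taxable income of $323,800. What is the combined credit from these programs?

Veteran's Credit: income exceeds $301,400 by $22,400, which is 23 full-or-partial $1,000 increments; reduction = 23 × $125 = $2,875, leaving $62.
Property Tax Rebate: 12% of the $7,600 excess over $316,200 is $912; credit = $3,975 − $912 = $3,063.
Commuter Credit: 13% of the $40,400 excess over $283,400 is $5,252; credit = $9,850 − $5,252 = $4,598.
Total: $62 + $3,063 + $4,598 = $7,723.

$7,723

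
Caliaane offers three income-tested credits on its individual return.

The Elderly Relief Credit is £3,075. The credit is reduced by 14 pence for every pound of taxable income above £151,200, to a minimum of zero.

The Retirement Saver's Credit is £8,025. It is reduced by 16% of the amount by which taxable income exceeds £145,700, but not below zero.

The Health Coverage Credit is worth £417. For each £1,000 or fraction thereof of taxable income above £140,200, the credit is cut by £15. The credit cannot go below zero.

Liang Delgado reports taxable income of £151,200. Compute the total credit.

£10,472

Elderly Relief Credit: £151,200 is at or below the £151,200 threshold, so the full £3,075 applies.
Retirement Saver's Credit: 16% of the £5,500 excess over £145,700 is £880; credit = £8,025 − £880 = £7,145.
Health Coverage Credit: income exceeds £140,200 by £11,000, which is 11 full-or-partial £1,000 increments; reduction = 11 × £15 = £165, leaving £252.
Total: £3,075 + £7,145 + £252 = £10,472.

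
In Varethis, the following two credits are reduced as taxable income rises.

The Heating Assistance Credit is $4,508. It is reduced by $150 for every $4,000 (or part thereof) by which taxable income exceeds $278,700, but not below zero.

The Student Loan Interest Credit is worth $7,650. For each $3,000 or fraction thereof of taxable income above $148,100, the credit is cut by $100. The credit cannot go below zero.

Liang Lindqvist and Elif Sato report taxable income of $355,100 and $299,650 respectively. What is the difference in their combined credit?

Liang ($355,100): Heating Assistance Credit: income exceeds $278,700 by $76,400, which is 20 full-or-partial $4,000 increments; reduction = 20 × $150 = $3,000, leaving $1,508. Student Loan Interest Credit: income exceeds $148,100 by $207,000, which is 69 full-or-partial $3,000 increments; reduction = 69 × $100 = $6,900, leaving $750. total $1,508 + $750 = $2,258
Elif ($299,650): Heating Assistance Credit: income exceeds $278,700 by $20,950, which is 6 full-or-partial $4,000 increments; reduction = 6 × $150 = $900, leaving $3,608. Student Loan Interest Credit: income exceeds $148,100 by $151,550, which is 51 full-or-partial $3,000 increments; reduction = 51 × $100 = $5,100, leaving $2,550. total $3,608 + $2,550 = $6,158
Difference: |$2,258 − $6,158| = $3,900.

$3,900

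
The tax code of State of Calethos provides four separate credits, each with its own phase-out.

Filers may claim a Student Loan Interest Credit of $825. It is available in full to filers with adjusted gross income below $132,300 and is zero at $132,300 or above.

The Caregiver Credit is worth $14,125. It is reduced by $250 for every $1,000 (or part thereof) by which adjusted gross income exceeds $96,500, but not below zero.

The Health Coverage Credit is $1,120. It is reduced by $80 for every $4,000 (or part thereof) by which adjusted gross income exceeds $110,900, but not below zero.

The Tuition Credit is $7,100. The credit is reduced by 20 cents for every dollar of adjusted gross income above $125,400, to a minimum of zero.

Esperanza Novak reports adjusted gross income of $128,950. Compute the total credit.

Student Loan Interest Credit: $128,950 is below the $132,300 cutoff, so the full $825 applies.
Caregiver Credit: income exceeds $96,500 by $32,450, which is 33 full-or-partial $1,000 increments; reduction = 33 × $250 = $8,250, leaving $5,875.
Health Coverage Credit: income exceeds $110,900 by $18,050, which is 5 full-or-partial $4,000 increments; reduction = 5 × $80 = $400, leaving $720.
Tuition Credit: 20% of the $3,550 excess over $125,400 is $710; credit = $7,100 − $710 = $6,390.
Total: $825 + $5,875 + $720 + $6,390 = $13,810.

$13,810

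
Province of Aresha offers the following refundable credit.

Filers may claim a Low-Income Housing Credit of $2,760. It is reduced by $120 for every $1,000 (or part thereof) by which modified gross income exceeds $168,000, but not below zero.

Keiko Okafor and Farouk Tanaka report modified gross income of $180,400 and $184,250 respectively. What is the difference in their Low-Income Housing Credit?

Keiko ($180,400): Low-Income Housing Credit: income exceeds $168,000 by $12,400, which is 13 full-or-partial $1,000 increments; reduction = 13 × $120 = $1,560, leaving $1,200.
Farouk ($184,250): Low-Income Housing Credit: income exceeds $168,000 by $16,250, which is 17 full-or-partial $1,000 increments; reduction = 17 × $120 = $2,040, leaving $720.
Difference: |$1,200 − $720| = $480.

$480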